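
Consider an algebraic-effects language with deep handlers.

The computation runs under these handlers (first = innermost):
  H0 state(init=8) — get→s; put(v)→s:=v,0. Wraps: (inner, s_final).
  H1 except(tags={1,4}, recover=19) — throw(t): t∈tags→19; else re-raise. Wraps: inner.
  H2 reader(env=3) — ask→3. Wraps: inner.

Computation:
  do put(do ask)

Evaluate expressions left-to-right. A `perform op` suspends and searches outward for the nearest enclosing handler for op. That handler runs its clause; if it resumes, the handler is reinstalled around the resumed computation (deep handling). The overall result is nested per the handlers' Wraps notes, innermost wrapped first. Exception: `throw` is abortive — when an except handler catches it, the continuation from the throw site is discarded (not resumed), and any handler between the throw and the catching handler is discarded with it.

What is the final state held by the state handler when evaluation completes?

Evaluation trace:
ask @ H2 ⇒ 3
put(3) @ H0 ⇒ s:=3
H0 returns (0, 3)
H1 returns (0, 3)
H2 returns (0, 3)
= (0, 3)

Answer: 3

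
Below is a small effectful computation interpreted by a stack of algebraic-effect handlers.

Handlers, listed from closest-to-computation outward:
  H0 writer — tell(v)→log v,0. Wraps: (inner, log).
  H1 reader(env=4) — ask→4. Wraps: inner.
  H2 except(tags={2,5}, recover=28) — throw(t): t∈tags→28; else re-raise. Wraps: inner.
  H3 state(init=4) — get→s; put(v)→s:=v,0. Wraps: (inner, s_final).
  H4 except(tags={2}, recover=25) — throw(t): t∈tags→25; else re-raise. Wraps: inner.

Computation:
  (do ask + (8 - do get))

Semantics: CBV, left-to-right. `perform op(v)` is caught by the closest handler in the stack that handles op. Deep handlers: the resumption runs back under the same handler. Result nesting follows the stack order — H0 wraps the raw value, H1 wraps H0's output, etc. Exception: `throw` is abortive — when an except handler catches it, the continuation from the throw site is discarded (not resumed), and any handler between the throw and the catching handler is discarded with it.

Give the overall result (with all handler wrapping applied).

Answer: ((8, ()), 4)

Working:
ask @ H1 ⇒ 4
get @ H3 ⇒ 4
H0 returns (8, ())
H1 returns (8, ())
H2 returns (8, ())
H3 returns ((8, ()), 4)
H4 returns ((8, ()), 4)
= ((8, ()), 4)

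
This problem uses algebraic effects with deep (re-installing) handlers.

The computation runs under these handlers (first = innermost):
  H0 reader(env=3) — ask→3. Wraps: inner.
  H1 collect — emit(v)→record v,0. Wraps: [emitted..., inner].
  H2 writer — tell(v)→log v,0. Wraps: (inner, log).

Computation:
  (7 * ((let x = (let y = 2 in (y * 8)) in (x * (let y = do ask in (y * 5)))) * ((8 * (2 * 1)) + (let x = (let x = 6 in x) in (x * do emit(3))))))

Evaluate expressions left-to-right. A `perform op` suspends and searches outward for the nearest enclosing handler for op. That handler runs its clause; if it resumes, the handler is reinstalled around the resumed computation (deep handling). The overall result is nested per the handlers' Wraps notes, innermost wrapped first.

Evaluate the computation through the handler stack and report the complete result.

Step-by-step:
ask @ H0 ⇒ 3
emit(3) @ H1 ⇒ out+=3
H0 returns 26880
H1 returns [3, 26880]
H2 returns ([3, 26880], ())
= ([3, 26880], ())

Answer: ([3, 26880], ())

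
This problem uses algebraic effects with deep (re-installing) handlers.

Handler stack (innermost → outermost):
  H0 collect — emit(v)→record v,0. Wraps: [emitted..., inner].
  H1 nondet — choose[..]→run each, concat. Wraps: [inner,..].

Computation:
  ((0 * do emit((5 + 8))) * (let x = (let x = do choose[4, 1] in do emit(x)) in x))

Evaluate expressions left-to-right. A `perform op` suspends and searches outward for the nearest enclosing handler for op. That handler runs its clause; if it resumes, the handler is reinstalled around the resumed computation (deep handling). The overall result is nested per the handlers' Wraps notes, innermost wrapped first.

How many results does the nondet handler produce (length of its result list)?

Step-by-step:
emit(13) @ H0 ⇒ out+=13
choose[4, 1] @ H1
  branch[0] choose=4:
    emit(4) @ H0 ⇒ out+=4
    H0 returns [13, 4, 0]
    H1 returns [[13, 4, 0]]
  branch[1] choose=1:
    emit(1) @ H0 ⇒ out+=1
    H0 returns [13, 1, 0]
    H1 returns [[13, 1, 0]]
= [[13, 4, 0], [13, 1, 0]]

Answer: 2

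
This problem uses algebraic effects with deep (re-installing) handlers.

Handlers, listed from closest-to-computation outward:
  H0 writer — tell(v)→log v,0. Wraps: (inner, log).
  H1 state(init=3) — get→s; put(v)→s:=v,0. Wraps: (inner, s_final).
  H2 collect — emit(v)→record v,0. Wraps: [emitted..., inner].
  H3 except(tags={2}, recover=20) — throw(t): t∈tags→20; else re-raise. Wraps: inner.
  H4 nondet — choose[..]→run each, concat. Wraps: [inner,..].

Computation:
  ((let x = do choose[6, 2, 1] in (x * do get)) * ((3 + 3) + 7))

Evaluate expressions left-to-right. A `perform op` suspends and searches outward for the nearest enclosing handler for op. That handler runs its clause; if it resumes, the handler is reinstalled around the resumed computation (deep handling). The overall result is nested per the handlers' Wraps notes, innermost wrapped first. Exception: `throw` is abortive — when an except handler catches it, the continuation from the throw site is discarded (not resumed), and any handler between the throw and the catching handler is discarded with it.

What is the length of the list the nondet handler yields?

Step-by-step:
choose[6, 2, 1] @ H4
  branch[0] choose=6:
    get @ H1 ⇒ 3
    H0 returns (234, ())
    H1 returns ((234, ()), 3)
    H2 returns [((234, ()), 3)]
    H3 returns [((234, ()), 3)]
    H4 returns [[((234, ()), 3)]]
  branch[1] choose=2:
    get @ H1 ⇒ 3
    H0 returns (78, ())
    H1 returns ((78, ()), 3)
    H2 returns [((78, ()), 3)]
    H3 returns [((78, ()), 3)]
    H4 returns [[((78, ()), 3)]]
  branch[2] choose=1:
    get @ H1 ⇒ 3
    H0 returns (39, ())
    H1 returns ((39, ()), 3)
    H2 returns [((39, ()), 3)]
    H3 returns [((39, ()), 3)]
    H4 returns [[((39, ()), 3)]]
= [[((234, ()), 3)], [((78, ()), 3)], [((39, ()), 3)]]

Answer: 3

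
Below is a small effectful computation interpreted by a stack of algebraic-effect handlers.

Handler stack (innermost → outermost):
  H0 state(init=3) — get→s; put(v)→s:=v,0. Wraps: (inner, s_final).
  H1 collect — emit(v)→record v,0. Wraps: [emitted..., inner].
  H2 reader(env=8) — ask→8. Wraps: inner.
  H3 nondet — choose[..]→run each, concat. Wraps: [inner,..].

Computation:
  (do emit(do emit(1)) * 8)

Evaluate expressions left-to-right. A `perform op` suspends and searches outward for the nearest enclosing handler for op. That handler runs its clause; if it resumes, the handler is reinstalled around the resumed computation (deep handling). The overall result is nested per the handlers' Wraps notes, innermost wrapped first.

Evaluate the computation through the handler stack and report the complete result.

Working:
emit(1) @ H1 ⇒ out+=1
emit(0) @ H1 ⇒ out+=0
H0 returns (0, 3)
H1 returns [1, 0, (0, 3)]
H2 returns [1, 0, (0, 3)]
H3 returns [[1, 0, (0, 3)]]
= [[1, 0, (0, 3)]]

Answer: [[1, 0, (0, 3)]]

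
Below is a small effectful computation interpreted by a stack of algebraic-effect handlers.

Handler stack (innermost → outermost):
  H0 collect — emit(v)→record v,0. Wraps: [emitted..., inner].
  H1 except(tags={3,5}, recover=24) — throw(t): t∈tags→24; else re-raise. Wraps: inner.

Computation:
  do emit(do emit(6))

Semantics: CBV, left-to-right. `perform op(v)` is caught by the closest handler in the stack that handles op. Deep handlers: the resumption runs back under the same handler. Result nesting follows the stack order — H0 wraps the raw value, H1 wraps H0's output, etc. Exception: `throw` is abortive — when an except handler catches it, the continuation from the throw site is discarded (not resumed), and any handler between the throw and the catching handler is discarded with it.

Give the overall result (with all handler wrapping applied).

Evaluation trace:
emit(6) @ H0 ⇒ out+=6
emit(0) @ H0 ⇒ out+=0
H0 returns [6, 0, 0]
H1 returns [6, 0, 0]
= [6, 0, 0]

Answer: [6, 0, 0]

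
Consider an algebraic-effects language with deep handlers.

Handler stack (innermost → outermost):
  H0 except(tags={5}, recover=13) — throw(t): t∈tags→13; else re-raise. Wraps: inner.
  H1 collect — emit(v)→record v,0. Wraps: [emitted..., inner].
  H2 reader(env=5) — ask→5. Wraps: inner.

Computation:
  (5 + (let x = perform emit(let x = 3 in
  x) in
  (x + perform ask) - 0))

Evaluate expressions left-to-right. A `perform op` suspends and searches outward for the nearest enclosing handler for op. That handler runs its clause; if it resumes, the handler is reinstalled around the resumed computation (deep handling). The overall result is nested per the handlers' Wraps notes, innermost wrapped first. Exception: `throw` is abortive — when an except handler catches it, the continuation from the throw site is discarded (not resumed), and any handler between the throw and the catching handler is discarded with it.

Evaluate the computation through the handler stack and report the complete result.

Answer: [3, 10]

Evaluation trace:
emit(3) @ H1 ⇒ out+=3
ask @ H2 ⇒ 5
H0 returns 10
H1 returns [3, 10]
H2 returns [3, 10]
= [3, 10]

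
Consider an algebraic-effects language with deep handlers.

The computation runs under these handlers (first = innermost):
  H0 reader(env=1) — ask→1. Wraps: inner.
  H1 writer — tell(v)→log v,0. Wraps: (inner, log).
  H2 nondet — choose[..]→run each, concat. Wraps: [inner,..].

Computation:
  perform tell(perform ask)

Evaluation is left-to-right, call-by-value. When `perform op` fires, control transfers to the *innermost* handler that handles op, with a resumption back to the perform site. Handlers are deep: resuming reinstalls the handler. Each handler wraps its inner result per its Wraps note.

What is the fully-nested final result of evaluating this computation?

Working:
ask @ H0 ⇒ 1
tell(1) @ H1 ⇒ log+=1
H0 returns 0
H1 returns (0, (1))
H2 returns [(0, (1))]
= [(0, (1))]

Answer: [(0, (1))]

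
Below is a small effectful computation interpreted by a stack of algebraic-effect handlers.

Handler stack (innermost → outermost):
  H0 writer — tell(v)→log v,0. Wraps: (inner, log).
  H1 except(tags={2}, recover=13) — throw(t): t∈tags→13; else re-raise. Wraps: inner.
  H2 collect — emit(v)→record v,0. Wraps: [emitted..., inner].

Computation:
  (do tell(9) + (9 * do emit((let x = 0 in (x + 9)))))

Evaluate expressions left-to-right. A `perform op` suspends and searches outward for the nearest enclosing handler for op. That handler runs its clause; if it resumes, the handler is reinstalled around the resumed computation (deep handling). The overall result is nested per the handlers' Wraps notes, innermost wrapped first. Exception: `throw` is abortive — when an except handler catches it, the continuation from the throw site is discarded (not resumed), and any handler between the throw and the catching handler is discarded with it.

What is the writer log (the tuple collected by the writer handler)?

Answer: (9)

Step-by-step:
tell(9) @ H0 ⇒ log+=9
emit(9) @ H2 ⇒ out+=9
H0 returns (0, (9))
H1 returns (0, (9))
H2 returns [9, (0, (9))]
= [9, (0, (9))]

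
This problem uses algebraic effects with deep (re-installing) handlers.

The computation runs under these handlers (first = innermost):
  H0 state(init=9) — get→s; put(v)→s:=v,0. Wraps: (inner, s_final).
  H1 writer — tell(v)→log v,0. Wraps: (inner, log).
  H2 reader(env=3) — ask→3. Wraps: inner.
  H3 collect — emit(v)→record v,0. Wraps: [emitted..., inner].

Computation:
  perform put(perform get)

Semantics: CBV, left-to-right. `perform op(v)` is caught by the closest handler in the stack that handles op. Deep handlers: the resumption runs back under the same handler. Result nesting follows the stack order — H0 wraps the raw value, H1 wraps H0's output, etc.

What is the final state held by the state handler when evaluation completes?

Evaluation trace:
get @ H0 ⇒ 9
put(9) @ H0 ⇒ s:=9
H0 returns (0, 9)
H1 returns ((0, 9), ())
H2 returns ((0, 9), ())
H3 returns [((0, 9), ())]
= [((0, 9), ())]

Answer: 9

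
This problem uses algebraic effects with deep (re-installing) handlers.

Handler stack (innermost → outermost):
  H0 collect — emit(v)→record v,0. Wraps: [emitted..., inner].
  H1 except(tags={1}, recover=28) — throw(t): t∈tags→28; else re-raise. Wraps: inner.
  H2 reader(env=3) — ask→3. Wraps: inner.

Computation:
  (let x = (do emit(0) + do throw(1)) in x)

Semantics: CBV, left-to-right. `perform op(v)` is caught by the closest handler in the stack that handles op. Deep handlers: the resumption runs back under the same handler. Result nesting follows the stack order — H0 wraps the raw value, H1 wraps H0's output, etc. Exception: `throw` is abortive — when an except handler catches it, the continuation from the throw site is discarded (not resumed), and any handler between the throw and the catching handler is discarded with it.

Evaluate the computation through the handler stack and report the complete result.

Step-by-step:
emit(0) @ H0 ⇒ out+=0
throw(1) @ H1 caught ⇒ 28
H2 returns 28
= 28

Answer: 28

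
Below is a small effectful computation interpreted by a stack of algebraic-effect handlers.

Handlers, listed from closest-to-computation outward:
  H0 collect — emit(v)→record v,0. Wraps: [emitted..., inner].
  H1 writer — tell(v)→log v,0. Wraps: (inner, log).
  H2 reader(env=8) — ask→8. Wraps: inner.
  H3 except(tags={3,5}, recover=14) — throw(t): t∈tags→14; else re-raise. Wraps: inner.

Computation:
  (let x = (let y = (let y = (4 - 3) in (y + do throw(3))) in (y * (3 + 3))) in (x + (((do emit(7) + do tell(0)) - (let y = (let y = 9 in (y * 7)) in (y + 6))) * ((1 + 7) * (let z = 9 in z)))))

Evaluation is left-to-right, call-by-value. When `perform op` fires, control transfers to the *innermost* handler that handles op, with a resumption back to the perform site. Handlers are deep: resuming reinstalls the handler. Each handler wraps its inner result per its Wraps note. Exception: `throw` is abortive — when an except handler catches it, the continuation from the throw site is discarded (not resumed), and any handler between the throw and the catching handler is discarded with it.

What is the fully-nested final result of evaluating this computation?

Step-by-step:
throw(3) @ H3 caught ⇒ 14
= 14

Answer: 14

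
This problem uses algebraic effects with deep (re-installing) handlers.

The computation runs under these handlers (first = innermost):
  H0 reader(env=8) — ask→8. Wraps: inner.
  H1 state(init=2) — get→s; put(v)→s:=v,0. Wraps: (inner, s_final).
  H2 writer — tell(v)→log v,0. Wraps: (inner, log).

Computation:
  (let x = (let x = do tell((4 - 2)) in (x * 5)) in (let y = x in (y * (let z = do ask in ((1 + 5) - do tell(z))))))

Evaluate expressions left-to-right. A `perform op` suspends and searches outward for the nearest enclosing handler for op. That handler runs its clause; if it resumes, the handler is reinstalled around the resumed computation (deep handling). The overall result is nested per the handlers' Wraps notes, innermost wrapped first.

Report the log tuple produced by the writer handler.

Evaluation trace:
tell(2) @ H2 ⇒ log+=2
ask @ H0 ⇒ 8
tell(8) @ H2 ⇒ log+=8
H0 returns 0
H1 returns (0, 2)
H2 returns ((0, 2), (2, 8))
= ((0, 2), (2, 8))

Answer: (2, 8)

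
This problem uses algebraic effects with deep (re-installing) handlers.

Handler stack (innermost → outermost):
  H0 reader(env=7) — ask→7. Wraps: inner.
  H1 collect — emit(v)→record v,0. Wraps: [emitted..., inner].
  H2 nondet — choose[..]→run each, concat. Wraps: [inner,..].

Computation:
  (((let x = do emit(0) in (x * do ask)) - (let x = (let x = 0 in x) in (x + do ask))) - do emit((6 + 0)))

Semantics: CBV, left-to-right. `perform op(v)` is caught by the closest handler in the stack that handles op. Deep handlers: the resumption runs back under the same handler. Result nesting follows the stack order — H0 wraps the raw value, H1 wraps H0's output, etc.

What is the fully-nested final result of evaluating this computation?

Evaluation trace:
emit(0) @ H1 ⇒ out+=0
ask @ H0 ⇒ 7
ask @ H0 ⇒ 7
emit(6) @ H1 ⇒ out+=6
H0 returns -7
H1 returns [0, 6, -7]
H2 returns [[0, 6, -7]]
= [[0, 6, -7]]

Answer: [[0, 6, -7]]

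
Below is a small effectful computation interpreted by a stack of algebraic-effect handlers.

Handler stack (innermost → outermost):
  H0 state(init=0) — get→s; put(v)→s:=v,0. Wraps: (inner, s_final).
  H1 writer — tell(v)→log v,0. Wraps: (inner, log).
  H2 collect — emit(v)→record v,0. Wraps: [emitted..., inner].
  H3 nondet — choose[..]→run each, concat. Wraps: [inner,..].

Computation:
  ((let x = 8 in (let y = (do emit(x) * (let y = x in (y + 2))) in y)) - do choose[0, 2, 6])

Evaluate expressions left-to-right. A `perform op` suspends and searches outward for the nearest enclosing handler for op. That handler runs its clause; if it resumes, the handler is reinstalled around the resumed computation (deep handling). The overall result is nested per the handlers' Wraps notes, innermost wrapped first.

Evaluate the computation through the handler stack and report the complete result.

Step-by-step:
emit(8) @ H2 ⇒ out+=8
choose[0, 2, 6] @ H3
  branch[0] choose=0:
    H0 returns (0, 0)
    H1 returns ((0, 0), ())
    H2 returns [8, ((0, 0), ())]
    H3 returns [[8, ((0, 0), ())]]
  branch[1] choose=2:
    H0 returns (-2, 0)
    H1 returns ((-2, 0), ())
    H2 returns [8, ((-2, 0), ())]
    H3 returns [[8, ((-2, 0), ())]]
  branch[2] choose=6:
    H0 returns (-6, 0)
    H1 returns ((-6, 0), ())
    H2 returns [8, ((-6, 0), ())]
    H3 returns [[8, ((-6, 0), ())]]
= [[8, ((0, 0), ())], [8, ((-2, 0), ())], [8, ((-6, 0), ())]]

Answer: [[8, ((0, 0), ())], [8, ((-2, 0), ())], [8, ((-6, 0), ())]]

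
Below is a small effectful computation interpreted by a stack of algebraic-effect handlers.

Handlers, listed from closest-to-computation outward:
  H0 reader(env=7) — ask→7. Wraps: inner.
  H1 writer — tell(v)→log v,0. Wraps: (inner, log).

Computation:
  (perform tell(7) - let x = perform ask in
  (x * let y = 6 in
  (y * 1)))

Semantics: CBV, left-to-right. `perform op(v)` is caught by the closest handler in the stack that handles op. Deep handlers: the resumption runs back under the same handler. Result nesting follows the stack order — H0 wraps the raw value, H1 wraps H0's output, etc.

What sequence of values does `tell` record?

Step-by-step:
tell(7) @ H1 ⇒ log+=7
ask @ H0 ⇒ 7
H0 returns -42
H1 returns (-42, (7))
= (-42, (7))

Answer: (7)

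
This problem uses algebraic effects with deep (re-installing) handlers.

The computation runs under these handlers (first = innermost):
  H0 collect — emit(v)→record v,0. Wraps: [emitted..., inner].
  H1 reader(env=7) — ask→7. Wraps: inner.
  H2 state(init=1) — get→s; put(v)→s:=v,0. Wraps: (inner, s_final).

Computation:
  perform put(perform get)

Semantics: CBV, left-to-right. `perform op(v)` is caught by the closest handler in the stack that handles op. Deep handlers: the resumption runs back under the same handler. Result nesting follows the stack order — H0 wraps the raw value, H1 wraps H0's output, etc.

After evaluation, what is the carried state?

Step-by-step:
get @ H2 ⇒ 1
put(1) @ H2 ⇒ s:=1
H0 returns [0]
H1 returns [0]
H2 returns ([0], 1)
= ([0], 1)

Answer: 1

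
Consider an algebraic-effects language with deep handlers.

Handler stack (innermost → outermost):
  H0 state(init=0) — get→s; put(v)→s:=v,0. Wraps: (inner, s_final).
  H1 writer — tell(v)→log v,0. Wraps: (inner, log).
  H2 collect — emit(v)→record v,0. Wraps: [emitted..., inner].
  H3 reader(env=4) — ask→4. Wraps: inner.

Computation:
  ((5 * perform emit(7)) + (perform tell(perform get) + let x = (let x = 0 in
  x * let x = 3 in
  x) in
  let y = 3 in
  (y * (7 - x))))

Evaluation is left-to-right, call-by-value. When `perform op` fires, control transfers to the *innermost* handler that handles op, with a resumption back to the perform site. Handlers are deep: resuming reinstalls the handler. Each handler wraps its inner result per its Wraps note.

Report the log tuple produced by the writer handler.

Answer: (0)

Step-by-step:
emit(7) @ H2 ⇒ out+=7
get @ H0 ⇒ 0
tell(0) @ H1 ⇒ log+=0
H0 returns (21, 0)
H1 returns ((21, 0), (0))
H2 returns [7, ((21, 0), (0))]
H3 returns [7, ((21, 0), (0))]
= [7, ((21, 0), (0))]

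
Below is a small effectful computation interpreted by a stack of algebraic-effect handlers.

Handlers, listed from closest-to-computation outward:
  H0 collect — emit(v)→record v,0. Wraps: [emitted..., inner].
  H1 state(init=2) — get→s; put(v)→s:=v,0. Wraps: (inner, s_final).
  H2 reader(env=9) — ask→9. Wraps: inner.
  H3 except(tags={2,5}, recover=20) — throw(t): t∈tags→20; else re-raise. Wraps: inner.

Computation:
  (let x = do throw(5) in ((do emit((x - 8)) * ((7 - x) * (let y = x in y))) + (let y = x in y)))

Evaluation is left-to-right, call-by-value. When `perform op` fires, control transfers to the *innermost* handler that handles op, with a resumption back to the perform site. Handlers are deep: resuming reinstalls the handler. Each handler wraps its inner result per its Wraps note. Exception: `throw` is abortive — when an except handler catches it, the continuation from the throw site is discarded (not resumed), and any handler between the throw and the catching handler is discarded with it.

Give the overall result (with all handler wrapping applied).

Answer: 20

Evaluation trace:
throw(5) @ H3 caught ⇒ 20
= 20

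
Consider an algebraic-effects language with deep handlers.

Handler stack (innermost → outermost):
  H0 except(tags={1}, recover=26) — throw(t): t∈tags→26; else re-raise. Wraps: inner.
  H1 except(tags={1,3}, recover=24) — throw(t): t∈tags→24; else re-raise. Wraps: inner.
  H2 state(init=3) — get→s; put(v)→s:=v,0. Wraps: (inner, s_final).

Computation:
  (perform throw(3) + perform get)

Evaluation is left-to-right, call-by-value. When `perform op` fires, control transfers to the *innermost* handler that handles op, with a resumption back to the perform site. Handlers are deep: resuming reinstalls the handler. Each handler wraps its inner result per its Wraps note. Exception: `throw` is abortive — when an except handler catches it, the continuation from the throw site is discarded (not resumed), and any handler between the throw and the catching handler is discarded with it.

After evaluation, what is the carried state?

Evaluation trace:
throw(3) @ H0 re-raised
throw(3) @ H1 caught ⇒ 24
H2 returns (24, 3)
= (24, 3)

Answer: 3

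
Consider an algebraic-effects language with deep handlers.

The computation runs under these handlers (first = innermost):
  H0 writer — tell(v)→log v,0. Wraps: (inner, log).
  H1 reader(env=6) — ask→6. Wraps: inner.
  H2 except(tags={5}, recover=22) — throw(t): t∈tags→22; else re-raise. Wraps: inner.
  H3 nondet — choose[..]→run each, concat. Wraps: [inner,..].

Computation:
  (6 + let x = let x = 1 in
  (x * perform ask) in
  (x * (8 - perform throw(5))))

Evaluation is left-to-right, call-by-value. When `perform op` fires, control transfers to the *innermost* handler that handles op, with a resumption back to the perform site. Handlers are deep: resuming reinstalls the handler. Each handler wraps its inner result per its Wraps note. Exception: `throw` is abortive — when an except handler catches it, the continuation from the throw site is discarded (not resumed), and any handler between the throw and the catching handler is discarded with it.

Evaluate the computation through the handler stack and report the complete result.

Evaluation trace:
ask @ H1 ⇒ 6
throw(5) @ H2 caught ⇒ 22
H3 returns [22]
= [22]

Answer: [22]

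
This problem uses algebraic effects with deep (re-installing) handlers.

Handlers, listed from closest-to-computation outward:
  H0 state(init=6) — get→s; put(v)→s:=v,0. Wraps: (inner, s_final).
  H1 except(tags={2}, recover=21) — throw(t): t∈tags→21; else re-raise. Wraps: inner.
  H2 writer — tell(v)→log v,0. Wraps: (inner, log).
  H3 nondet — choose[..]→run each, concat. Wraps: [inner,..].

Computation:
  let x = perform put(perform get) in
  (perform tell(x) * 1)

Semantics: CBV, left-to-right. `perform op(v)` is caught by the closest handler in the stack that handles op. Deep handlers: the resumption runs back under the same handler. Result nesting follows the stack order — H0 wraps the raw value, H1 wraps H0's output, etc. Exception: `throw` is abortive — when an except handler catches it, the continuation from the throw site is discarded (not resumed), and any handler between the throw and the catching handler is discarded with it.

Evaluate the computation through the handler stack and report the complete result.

Working:
get @ H0 ⇒ 6
put(6) @ H0 ⇒ s:=6
tell(0) @ H2 ⇒ log+=0
H0 returns (0, 6)
H1 returns (0, 6)
H2 returns ((0, 6), (0))
H3 returns [((0, 6), (0))]
= [((0, 6), (0))]

Answer: [((0, 6), (0))]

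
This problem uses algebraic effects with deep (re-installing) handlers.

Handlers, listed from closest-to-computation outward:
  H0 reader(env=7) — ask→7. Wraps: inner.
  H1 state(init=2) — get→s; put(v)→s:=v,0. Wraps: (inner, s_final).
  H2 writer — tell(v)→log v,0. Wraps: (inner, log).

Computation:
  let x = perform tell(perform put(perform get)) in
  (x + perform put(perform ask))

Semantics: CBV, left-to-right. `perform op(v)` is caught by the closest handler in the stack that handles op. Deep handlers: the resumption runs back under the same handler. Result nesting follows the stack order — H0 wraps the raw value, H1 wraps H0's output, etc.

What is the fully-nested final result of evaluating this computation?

Step-by-step:
get @ H1 ⇒ 2
put(2) @ H1 ⇒ s:=2
tell(0) @ H2 ⇒ log+=0
ask @ H0 ⇒ 7
put(7) @ H1 ⇒ s:=7
H0 returns 0
H1 returns (0, 7)
H2 returns ((0, 7), (0))
= ((0, 7), (0))

Answer: ((0, 7), (0))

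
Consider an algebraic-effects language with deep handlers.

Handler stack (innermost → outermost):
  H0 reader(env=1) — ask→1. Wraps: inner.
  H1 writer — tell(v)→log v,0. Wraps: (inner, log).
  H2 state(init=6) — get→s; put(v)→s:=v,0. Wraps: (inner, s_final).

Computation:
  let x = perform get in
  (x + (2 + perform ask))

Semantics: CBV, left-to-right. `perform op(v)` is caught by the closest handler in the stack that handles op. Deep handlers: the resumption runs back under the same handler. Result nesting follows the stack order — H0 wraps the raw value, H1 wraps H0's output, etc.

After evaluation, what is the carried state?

Step-by-step:
get @ H2 ⇒ 6
ask @ H0 ⇒ 1
H0 returns 9
H1 returns (9, ())
H2 returns ((9, ()), 6)
= ((9, ()), 6)

Answer: 6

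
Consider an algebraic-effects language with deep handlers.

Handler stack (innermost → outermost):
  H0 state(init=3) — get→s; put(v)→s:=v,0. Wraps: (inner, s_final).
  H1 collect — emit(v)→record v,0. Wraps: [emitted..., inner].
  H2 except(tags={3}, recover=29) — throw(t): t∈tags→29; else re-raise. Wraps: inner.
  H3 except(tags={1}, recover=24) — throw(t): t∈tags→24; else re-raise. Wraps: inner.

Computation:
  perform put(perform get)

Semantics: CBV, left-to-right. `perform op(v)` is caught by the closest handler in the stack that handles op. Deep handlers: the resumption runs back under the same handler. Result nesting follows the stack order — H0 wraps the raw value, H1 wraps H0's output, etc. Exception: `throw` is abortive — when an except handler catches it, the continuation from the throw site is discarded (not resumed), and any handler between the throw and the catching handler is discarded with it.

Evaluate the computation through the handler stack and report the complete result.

Answer: [(0, 3)]

Evaluation trace:
get @ H0 ⇒ 3
put(3) @ H0 ⇒ s:=3
H0 returns (0, 3)
H1 returns [(0, 3)]
H2 returns [(0, 3)]
H3 returns [(0, 3)]
= [(0, 3)]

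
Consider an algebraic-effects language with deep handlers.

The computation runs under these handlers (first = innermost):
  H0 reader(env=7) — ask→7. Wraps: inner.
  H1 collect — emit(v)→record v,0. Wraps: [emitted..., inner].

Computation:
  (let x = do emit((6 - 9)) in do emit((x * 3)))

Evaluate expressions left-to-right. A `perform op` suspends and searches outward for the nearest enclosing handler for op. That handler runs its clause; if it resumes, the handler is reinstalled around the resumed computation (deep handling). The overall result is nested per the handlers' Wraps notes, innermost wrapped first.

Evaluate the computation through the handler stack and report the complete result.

Answer: [-3, 0, 0]

Evaluation trace:
emit(-3) @ H1 ⇒ out+=-3
emit(0) @ H1 ⇒ out+=0
H0 returns 0
H1 returns [-3, 0, 0]
= [-3, 0, 0]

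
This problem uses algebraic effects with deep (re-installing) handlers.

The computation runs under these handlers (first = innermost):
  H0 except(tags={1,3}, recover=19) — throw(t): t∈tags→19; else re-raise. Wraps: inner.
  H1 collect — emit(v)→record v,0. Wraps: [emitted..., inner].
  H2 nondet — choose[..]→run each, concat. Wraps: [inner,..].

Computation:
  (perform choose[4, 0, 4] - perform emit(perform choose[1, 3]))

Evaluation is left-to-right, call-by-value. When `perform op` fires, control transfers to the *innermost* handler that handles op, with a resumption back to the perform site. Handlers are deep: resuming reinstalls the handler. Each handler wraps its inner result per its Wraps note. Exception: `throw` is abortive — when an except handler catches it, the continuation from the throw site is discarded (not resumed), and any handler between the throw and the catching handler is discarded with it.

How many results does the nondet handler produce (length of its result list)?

Step-by-step:
choose[4, 0, 4] @ H2
  branch[0] choose=4:
    choose[1, 3] @ H2
      branch[0] choose=1:
        emit(1) @ H1 ⇒ out+=1
        H0 returns 4
        H1 returns [1, 4]
        H2 returns [[1, 4]]
      branch[1] choose=3:
        emit(3) @ H1 ⇒ out+=3
        H0 returns 4
        H1 returns [3, 4]
        H2 returns [[3, 4]]
  branch[1] choose=0:
    choose[1, 3] @ H2
      branch[0] choose=1:
        emit(1) @ H1 ⇒ out+=1
        H0 returns 0
        H1 returns [1, 0]
        H2 returns [[1, 0]]
      branch[1] choose=3:
        emit(3) @ H1 ⇒ out+=3
        H0 returns 0
        H1 returns [3, 0]
        H2 returns [[3, 0]]
  branch[2] choose=4:
    choose[1, 3] @ H2
      branch[0] choose=1:
        emit(1) @ H1 ⇒ out+=1
        H0 returns 4
        H1 returns [1, 4]
        H2 returns [[1, 4]]
      branch[1] choose=3:
        emit(3) @ H1 ⇒ out+=3
        H0 returns 4
        H1 returns [3, 4]
        H2 returns [[3, 4]]
= [[1, 4], [3, 4], [1, 0], [3, 0], [1, 4], [3, 4]]

Answer: 6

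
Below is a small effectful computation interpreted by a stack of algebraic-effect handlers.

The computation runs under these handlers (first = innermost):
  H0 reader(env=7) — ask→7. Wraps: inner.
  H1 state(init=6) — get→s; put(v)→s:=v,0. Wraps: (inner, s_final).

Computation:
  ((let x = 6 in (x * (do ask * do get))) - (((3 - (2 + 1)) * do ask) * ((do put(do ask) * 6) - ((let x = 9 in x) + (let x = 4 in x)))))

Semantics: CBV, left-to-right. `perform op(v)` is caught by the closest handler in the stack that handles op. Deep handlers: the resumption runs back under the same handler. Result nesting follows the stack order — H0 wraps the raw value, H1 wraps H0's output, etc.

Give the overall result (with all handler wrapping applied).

Answer: (252, 7)

Step-by-step:
ask @ H0 ⇒ 7
get @ H1 ⇒ 6
ask @ H0 ⇒ 7
ask @ H0 ⇒ 7
put(7) @ H1 ⇒ s:=7
H0 returns 252
H1 returns (252, 7)
= (252, 7)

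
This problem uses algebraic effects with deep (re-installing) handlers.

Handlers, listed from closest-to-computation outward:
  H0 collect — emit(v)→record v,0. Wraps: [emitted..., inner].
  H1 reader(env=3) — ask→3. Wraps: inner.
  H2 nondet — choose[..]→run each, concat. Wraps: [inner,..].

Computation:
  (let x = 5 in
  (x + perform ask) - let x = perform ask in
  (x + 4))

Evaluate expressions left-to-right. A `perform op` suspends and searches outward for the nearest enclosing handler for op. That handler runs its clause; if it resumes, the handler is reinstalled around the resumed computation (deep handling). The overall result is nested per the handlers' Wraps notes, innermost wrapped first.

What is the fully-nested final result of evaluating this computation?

Answer: [[1]]

Working:
ask @ H1 ⇒ 3
ask @ H1 ⇒ 3
H0 returns [1]
H1 returns [1]
H2 returns [[1]]
= [[1]]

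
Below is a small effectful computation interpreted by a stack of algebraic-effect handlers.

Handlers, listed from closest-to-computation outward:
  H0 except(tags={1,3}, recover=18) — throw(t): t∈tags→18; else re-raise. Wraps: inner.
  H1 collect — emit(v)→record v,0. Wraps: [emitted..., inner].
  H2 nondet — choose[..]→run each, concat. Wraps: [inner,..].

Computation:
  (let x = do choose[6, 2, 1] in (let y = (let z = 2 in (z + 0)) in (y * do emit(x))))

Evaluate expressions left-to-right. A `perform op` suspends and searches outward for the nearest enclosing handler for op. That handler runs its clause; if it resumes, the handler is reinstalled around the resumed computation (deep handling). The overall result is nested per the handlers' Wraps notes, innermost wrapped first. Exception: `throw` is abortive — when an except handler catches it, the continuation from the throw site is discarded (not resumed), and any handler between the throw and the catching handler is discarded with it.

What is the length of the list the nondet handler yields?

Evaluation trace:
choose[6, 2, 1] @ H2
  branch[0] choose=6:
    emit(6) @ H1 ⇒ out+=6
    H0 returns 0
    H1 returns [6, 0]
    H2 returns [[6, 0]]
  branch[1] choose=2:
    emit(2) @ H1 ⇒ out+=2
    H0 returns 0
    H1 returns [2, 0]
    H2 returns [[2, 0]]
  branch[2] choose=1:
    emit(1) @ H1 ⇒ out+=1
    H0 returns 0
    H1 returns [1, 0]
    H2 returns [[1, 0]]
= [[6, 0], [2, 0], [1, 0]]

Answer: 3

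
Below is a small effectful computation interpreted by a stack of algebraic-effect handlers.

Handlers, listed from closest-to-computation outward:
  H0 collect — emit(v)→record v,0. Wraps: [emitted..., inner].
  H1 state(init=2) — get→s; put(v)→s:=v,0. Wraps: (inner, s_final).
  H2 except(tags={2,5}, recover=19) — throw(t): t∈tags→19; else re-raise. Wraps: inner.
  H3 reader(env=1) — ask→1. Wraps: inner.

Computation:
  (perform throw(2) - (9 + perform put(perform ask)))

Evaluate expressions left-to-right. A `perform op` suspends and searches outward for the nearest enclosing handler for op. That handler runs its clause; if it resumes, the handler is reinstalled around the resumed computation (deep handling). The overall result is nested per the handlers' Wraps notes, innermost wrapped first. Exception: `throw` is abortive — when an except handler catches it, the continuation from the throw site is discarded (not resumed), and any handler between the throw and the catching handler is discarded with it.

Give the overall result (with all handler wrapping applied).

Evaluation trace:
throw(2) @ H2 caught ⇒ 19
H3 returns 19
= 19

Answer: 19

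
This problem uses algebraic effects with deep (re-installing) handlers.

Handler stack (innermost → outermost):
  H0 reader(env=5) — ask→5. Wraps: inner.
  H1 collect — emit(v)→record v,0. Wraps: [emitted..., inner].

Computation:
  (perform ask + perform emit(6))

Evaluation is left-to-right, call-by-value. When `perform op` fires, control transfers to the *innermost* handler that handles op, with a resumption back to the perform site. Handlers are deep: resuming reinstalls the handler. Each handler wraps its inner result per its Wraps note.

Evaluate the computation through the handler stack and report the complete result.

Step-by-step:
ask @ H0 ⇒ 5
emit(6) @ H1 ⇒ out+=6
H0 returns 5
H1 returns [6, 5]
= [6, 5]

Answer: [6, 5]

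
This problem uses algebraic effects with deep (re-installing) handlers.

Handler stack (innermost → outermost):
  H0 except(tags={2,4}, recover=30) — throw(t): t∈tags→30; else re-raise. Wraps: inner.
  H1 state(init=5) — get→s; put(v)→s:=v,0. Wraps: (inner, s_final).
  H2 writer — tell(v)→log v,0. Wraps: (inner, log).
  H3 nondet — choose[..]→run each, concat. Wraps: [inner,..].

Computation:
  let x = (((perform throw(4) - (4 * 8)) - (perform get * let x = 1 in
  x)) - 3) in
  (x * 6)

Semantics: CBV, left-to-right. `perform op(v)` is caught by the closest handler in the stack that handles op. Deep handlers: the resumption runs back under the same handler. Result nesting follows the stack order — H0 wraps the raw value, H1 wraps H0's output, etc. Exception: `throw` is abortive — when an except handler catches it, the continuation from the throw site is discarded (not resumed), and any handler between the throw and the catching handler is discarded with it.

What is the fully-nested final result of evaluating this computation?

Step-by-step:
throw(4) @ H0 caught ⇒ 30
H1 returns (30, 5)
H2 returns ((30, 5), ())
H3 returns [((30, 5), ())]
= [((30, 5), ())]

Answer: [((30, 5), ())]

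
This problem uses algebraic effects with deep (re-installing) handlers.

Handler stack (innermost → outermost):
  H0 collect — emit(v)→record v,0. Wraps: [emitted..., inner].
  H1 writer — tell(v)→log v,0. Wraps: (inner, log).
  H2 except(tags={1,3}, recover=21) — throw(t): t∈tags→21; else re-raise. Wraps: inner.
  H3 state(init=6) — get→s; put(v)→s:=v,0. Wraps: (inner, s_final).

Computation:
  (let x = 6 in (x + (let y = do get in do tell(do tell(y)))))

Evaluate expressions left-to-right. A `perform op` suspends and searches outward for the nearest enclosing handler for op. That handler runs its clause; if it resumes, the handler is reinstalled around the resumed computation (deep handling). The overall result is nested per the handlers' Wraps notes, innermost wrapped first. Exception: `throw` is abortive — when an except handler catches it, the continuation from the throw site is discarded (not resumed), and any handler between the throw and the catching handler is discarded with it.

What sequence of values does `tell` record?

Answer: (6, 0)

Evaluation trace:
get @ H3 ⇒ 6
tell(6) @ H1 ⇒ log+=6
tell(0) @ H1 ⇒ log+=0
H0 returns [6]
H1 returns ([6], (6, 0))
H2 returns ([6], (6, 0))
H3 returns (([6], (6, 0)), 6)
= (([6], (6, 0)), 6)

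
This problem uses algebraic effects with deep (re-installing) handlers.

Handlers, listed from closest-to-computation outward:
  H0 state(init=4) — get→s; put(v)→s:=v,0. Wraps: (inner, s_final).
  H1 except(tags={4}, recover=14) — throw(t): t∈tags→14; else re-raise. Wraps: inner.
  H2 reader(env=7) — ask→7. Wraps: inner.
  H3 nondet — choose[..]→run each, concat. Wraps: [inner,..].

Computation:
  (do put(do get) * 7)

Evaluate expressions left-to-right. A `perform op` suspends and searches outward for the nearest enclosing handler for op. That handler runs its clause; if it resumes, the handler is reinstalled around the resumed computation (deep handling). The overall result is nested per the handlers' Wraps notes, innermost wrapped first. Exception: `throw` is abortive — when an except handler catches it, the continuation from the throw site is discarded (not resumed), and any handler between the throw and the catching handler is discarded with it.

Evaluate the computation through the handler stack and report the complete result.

Answer: [(0, 4)]

Step-by-step:
get @ H0 ⇒ 4
put(4) @ H0 ⇒ s:=4
H0 returns (0, 4)
H1 returns (0, 4)
H2 returns (0, 4)
H3 returns [(0, 4)]
= [(0, 4)]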